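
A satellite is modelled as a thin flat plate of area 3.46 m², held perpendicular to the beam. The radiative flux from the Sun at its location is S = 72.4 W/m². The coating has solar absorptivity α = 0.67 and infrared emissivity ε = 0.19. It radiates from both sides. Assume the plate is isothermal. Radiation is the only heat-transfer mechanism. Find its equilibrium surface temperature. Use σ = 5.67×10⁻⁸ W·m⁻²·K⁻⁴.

At equilibrium, absorbed power = emitted power.
Absorbing cross-section = A = 3.460 m²; emitting surface = 2A = 6.920 m² (ratio 2).
αS·A_cross = εσ·A_surf·T⁴  ⇒  T⁴ = αS/(ε·2σ).
T⁴ = 0.670·72.4/(0.19·2·5.67×10⁻⁸) = 2.251×10⁹ K⁴.
T = (2.251×10⁹)^(1/4).

T ≈ 218 K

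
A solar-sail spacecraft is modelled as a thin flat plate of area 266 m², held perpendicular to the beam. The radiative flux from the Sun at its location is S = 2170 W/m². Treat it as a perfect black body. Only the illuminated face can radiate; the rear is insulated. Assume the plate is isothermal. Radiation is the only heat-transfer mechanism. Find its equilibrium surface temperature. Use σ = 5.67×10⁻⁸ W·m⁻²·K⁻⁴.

T ≈ 442 K

At equilibrium, absorbed power = emitted power.
Absorbing cross-section = A = 266.0 m²; emitting surface = A = 266.0 m² (ratio 1).
S·A_cross = εσ·A_surf·T⁴  ⇒  T⁴ = S/(1σ).
T⁴ = 1.00·2170/(1·5.67×10⁻⁸) = 3.827×10¹⁰ K⁴.
T = (3.827×10¹⁰)^(1/4).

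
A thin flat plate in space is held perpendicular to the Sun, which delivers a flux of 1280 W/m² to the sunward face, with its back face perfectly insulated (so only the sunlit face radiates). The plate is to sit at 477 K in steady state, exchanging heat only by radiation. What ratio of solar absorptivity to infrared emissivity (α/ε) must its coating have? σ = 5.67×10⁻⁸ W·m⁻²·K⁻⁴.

α/ε ≈ 2.29

Balance: αS·A = εσ·1A·T⁴ ⇒ α/ε = σT⁴/S.
α/ε = 5.67×10⁻⁸·(477)⁴/1280 = 5.67×10⁻⁸·5.177×10¹⁰/1280.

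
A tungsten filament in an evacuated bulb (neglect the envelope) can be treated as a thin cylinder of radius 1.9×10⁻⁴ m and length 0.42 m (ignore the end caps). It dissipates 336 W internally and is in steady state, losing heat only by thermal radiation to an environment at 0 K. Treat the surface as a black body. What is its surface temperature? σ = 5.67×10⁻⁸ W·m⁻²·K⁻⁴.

Steady state: internal power = radiated power, P = εσA T⁴.
Radiating area A = 2πrL = 5.014×10⁻⁴ m².
T⁴ = P/(εσA) = 336/(1.0·5.67×10⁻⁸·5.014×10⁻⁴) = 1.182×10¹³ K⁴.
T = (1.182×10¹³)^(1/4).

T ≈ 1850 K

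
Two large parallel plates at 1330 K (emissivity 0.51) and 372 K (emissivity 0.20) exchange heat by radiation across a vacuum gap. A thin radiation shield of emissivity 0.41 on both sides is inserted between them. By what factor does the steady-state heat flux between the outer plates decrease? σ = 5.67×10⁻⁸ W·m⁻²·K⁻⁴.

Without shield: q₀ = σΔ(T⁴)/(1/ε₁+1/ε₂−1) with denominator 5.961.
With shield the two gaps are in series; the resistances add: (1/ε₁+1/ε_s−1)+(1/ε_s+1/ε₂−1) = 3.400+6.439 = 9.839.
Heat-flux ratio q₀/q = 9.839/5.961.

factor ≈ 1.65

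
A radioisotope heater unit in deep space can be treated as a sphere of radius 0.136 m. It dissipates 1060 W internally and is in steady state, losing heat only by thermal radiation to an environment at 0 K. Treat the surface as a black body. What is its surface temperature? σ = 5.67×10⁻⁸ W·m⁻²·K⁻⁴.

T ≈ 533 K

Steady state: internal power = radiated power, P = εσA T⁴.
Radiating area A = 4πr² = 0.2324 m².
T⁴ = P/(εσA) = 1060/(1.0·5.67×10⁻⁸·0.2324) = 8.043×10¹⁰ K⁴.
T = (8.043×10¹⁰)^(1/4).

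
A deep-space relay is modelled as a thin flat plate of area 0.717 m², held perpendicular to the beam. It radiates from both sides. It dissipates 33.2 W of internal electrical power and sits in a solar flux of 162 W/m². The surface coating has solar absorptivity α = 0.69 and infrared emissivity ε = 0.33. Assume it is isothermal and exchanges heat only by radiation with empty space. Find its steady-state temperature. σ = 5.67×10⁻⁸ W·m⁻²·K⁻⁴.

T ≈ 255 K

At steady state, absorbed solar power + internal power = radiated power.
Absorbed: α·S·A_cross = 0.69·162·0.7170 = 80.15 W (cross-section A).
Total input = 80.15 + 33.2 = 113.3 W.
Radiated: εσ·A_surf·T⁴ with A_surf = 2A = 1.434 m².
T⁴ = 113.3/(0.33·5.67×10⁻⁸·1.434) = 4.224×10⁹ K⁴.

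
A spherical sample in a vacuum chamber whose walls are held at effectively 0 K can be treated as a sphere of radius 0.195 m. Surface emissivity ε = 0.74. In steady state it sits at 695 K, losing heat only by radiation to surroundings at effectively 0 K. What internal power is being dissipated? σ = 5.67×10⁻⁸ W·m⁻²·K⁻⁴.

P ≈ 4680 W

Steady state: P = εσA T⁴.
A = 4πr² = 0.4778 m²; T⁴ = (695)⁴ = 2.333×10¹¹ K⁴.
P = 0.74 × 5.67×10⁻⁸ × 0.4778 × 2.333×10¹¹.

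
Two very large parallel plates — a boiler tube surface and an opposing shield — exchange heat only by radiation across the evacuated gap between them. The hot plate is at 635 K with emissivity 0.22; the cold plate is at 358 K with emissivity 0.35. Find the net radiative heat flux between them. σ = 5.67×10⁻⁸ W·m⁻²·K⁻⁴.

q ≈ 1290 W/m²

For two infinite grey parallel plates, q = σ(T₁⁴ − T₂⁴)/(1/ε₁ + 1/ε₂ − 1).
T₁⁴ − T₂⁴ = 1.626×10¹¹ − 1.643×10¹⁰ = 1.462×10¹¹ K⁴.
1/ε₁ + 1/ε₂ − 1 = 4.545 + 2.857 − 1 = 6.403.
q = 5.67×10⁻⁸ × 1.462×10¹¹ / 6.403.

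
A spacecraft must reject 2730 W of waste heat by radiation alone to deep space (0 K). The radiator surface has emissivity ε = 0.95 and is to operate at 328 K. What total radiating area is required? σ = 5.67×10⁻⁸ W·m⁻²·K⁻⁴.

P = εσA T⁴ ⇒ A = P/(εσT⁴).
T⁴ = 1.157×10¹⁰ K⁴.
A = 2730/(0.95 × 5.67×10⁻⁸ × 1.157×10¹⁰).

A ≈ 4.38 m²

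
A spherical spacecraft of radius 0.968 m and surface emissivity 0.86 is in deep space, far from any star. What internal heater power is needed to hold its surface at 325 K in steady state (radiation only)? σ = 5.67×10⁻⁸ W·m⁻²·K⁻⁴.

P ≈ 6410 W

P = εσ·4πr²·T⁴.
4πr² = 11.77 m²; T⁴ = 1.116×10¹⁰ K⁴.
P = 0.86·5.67×10⁻⁸·11.77·1.116×10¹⁰.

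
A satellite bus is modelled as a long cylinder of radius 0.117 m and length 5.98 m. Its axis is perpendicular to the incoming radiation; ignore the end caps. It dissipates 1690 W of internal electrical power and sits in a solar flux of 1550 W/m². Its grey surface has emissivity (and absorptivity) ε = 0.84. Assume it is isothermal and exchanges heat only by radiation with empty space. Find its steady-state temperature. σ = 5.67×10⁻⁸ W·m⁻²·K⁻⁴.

T ≈ 360 K

At steady state, absorbed solar power + internal power = radiated power.
Absorbed: α·S·A_cross = 0.84·1550·1.399 = 1822 W (cross-section 2rL).
Total input = 1822 + 1690 = 3512 W.
Radiated: εσ·A_surf·T⁴ with A_surf = 2πrL = 4.396 m².
T⁴ = 3512/(0.84·5.67×10⁻⁸·4.396) = 1.677×10¹⁰ K⁴.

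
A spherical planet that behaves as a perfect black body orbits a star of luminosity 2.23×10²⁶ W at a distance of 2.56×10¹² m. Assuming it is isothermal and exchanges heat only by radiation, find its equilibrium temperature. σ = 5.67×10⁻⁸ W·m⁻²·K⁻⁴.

T ≈ 58.8 K

First find the stellar flux at distance d: S = L/(4πd²) = 2.23×10²⁶/(4π·(2.56×10¹²)²) = 2.708 W/m².
For an isothermal sphere, absorbed (1−a)S·πr² = emitted σ·4πr²·T⁴, so T⁴ = (1−a)S/(4σ).
T⁴ = 1.00·2.708/(4·5.67×10⁻⁸) = 1.194×10⁷ K⁴.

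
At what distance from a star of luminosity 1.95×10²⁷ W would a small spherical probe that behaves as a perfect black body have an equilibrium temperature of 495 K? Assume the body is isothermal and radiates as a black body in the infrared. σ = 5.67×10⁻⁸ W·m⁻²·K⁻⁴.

For an isothermal black-emitting sphere, (1−a)S·πr² = σ·4πr²·T⁴ ⇒ S = 4σT⁴/(1−a).
S = 4·5.67×10⁻⁸·(495)⁴/1.00 = 13620 W/m².
Flux falls as S = L/(4πd²), so d = √(L/(4πS)) = √(1.95×10²⁷/(4π·13620)).

d ≈ 1.07×10¹¹ m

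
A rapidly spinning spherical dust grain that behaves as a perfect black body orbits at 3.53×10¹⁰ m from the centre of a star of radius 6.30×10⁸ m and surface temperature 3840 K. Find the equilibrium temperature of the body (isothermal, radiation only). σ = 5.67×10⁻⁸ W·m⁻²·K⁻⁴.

The star's surface emits σT_*⁴; at distance d the flux is S = σT_*⁴(R_*/d)².
S = 5.67×10⁻⁸·(3840)⁴·(6.30×10⁸/3.53×10¹⁰)² = 3927 W/m².
For an isothermal sphere T⁴ = (1−a)S/(4σ) = 1.731×10¹⁰ K⁴.

T ≈ 363 K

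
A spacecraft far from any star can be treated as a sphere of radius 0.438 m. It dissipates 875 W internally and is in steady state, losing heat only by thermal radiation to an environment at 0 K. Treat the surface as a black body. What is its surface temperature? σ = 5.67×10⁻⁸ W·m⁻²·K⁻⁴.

Steady state: internal power = radiated power, P = εσA T⁴.
Radiating area A = 4πr² = 2.411 m².
T⁴ = P/(εσA) = 875/(1.0·5.67×10⁻⁸·2.411) = 6.401×10⁹ K⁴.
T = (6.401×10⁹)^(1/4).

T ≈ 283 K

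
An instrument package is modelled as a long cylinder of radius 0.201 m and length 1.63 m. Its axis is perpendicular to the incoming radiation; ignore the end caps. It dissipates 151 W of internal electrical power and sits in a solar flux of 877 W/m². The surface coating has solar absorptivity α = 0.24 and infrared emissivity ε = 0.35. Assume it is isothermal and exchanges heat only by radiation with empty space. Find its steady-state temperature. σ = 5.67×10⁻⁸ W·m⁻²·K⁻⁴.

T ≈ 290 K

At steady state, absorbed solar power + internal power = radiated power.
Absorbed: α·S·A_cross = 0.24·877·0.6553 = 137.9 W (cross-section 2rL).
Total input = 137.9 + 151 = 288.9 W.
Radiated: εσ·A_surf·T⁴ with A_surf = 2πrL = 2.059 m².
T⁴ = 288.9/(0.35·5.67×10⁻⁸·2.059) = 7.072×10⁹ K⁴.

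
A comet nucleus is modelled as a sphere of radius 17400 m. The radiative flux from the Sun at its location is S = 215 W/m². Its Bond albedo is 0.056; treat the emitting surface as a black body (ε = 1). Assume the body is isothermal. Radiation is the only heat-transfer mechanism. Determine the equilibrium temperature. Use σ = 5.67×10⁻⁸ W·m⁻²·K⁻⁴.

T ≈ 173 K

At equilibrium, absorbed power = emitted power.
Absorbing cross-section = πr² = 9.511×10⁸ m²; emitting surface = 4πr² = 3.805×10⁹ m² (ratio 4).
(1−a)S·A_cross = εσ·A_surf·T⁴  ⇒  T⁴ = (1−a)S/(4σ).
T⁴ = 0.944·215/(4·5.67×10⁻⁸) = 8.949×10⁸ K⁴.
T = (8.949×10⁸)^(1/4).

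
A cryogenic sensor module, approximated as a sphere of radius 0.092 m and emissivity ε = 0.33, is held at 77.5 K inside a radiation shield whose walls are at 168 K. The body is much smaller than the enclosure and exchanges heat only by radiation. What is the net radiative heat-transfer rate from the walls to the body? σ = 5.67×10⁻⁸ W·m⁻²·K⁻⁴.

P_net ≈ 1.51 W

For a small grey body in a large enclosure: P_net = εσA(T_body⁴ − T_wall⁴).
A = 4πr² = 0.1064 m²; T_body⁴ − T_wall⁴ = 3.608×10⁷ − 7.966×10⁸ = -7.605×10⁸ K⁴.
|P_net| = 0.33·5.67×10⁻⁸·0.1064·7.605×10⁸.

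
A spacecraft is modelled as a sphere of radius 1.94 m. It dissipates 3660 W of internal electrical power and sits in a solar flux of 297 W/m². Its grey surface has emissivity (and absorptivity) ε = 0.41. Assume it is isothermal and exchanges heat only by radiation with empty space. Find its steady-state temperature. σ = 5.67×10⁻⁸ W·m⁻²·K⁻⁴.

At steady state, absorbed solar power + internal power = radiated power.
Absorbed: α·S·A_cross = 0.41·297·11.82 = 1440 W (cross-section πr²).
Total input = 1440 + 3660 = 5100 W.
Radiated: εσ·A_surf·T⁴ with A_surf = 4πr² = 47.29 m².
T⁴ = 5100/(0.41·5.67×10⁻⁸·47.29) = 4.638×10⁹ K⁴.

T ≈ 261 K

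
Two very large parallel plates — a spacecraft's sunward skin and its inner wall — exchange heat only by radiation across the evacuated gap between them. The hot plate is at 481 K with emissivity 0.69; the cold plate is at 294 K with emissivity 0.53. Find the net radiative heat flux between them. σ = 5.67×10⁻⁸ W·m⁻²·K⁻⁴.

For two infinite grey parallel plates, q = σ(T₁⁴ − T₂⁴)/(1/ε₁ + 1/ε₂ − 1).
T₁⁴ − T₂⁴ = 5.353×10¹⁰ − 7.471×10⁹ = 4.606×10¹⁰ K⁴.
1/ε₁ + 1/ε₂ − 1 = 1.449 + 1.887 − 1 = 2.336.
q = 5.67×10⁻⁸ × 4.606×10¹⁰ / 2.336.

q ≈ 1120 W/m²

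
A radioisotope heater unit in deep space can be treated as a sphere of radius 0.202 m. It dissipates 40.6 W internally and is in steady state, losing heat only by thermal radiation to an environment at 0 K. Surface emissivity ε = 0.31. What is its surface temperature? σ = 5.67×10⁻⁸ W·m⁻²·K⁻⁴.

Steady state: internal power = radiated power, P = εσA T⁴.
Radiating area A = 4πr² = 0.5128 m².
T⁴ = P/(εσA) = 40.6/(0.31·5.67×10⁻⁸·0.5128) = 4.505×10⁹ K⁴.
T = (4.505×10⁹)^(1/4).

T ≈ 259 K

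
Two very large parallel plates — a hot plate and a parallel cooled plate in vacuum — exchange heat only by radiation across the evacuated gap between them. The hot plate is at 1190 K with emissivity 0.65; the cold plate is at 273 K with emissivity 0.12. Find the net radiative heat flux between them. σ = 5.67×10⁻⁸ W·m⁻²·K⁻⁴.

For two infinite grey parallel plates, q = σ(T₁⁴ − T₂⁴)/(1/ε₁ + 1/ε₂ − 1).
T₁⁴ − T₂⁴ = 2.005×10¹² − 5.555×10⁹ = 2.000×10¹² K⁴.
1/ε₁ + 1/ε₂ − 1 = 1.538 + 8.333 − 1 = 8.872.
q = 5.67×10⁻⁸ × 2.000×10¹² / 8.872.

q ≈ 12800 W/m²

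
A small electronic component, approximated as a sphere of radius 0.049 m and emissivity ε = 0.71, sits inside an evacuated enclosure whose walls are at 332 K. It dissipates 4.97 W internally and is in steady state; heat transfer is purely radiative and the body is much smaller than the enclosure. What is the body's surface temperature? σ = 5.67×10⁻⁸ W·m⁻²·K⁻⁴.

For a small grey body in a large enclosure, net radiated power = εσA(T⁴ − T_w⁴).
Steady state: P = εσA(T⁴ − T_w⁴) with A = 4πr² = 0.03017 m².
T⁴ = P/(εσA) + T_w⁴ = 4.97/(0.71·5.67×10⁻⁸·0.03017) + (332)⁴
    = 4.092×10⁹ + 1.215×10¹⁰ = 1.624×10¹⁰ K⁴.

T ≈ 357 K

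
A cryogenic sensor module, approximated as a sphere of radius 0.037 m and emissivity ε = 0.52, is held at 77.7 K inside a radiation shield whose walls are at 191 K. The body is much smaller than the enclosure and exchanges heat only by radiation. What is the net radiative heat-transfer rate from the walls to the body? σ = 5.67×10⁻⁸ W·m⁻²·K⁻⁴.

P_net ≈ 0.657 W

For a small grey body in a large enclosure: P_net = εσA(T_body⁴ − T_wall⁴).
A = 4πr² = 0.01720 m²; T_body⁴ − T_wall⁴ = 3.645×10⁷ − 1.331×10⁹ = -1.294×10⁹ K⁴.
|P_net| = 0.52·5.67×10⁻⁸·0.01720·1.294×10⁹.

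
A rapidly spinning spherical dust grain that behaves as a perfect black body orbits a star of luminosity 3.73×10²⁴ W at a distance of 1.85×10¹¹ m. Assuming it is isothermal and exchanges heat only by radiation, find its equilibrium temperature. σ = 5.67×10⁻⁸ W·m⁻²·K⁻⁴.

First find the stellar flux at distance d: S = L/(4πd²) = 3.73×10²⁴/(4π·(1.85×10¹¹)²) = 8.673 W/m².
For an isothermal sphere, absorbed (1−a)S·πr² = emitted σ·4πr²·T⁴, so T⁴ = (1−a)S/(4σ).
T⁴ = 1.00·8.673/(4·5.67×10⁻⁸) = 3.824×10⁷ K⁴.

T ≈ 78.6 K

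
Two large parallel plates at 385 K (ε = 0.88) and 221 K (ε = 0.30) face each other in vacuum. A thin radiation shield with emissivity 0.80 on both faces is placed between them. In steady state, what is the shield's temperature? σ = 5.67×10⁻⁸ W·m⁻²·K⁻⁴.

In steady state the net flux on the hot side equals that on the cold side.
σ(T₁⁴−T_s⁴)/D₁ = σ(T_s⁴−T₂⁴)/D₂, with D₁ = 1/ε₁+1/ε_s−1 = 1.386, D₂ = 1/ε_s+1/ε₂−1 = 3.583.
Solve for T_s⁴: T_s⁴ = (D₂·T₁⁴ + D₁·T₂⁴)/(D₁+D₂) = 1.651×10¹⁰ K⁴.

T_s ≈ 358 K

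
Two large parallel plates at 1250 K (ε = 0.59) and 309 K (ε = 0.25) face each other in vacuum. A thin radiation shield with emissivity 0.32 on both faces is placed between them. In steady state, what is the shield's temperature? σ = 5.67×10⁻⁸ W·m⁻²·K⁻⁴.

In steady state the net flux on the hot side equals that on the cold side.
σ(T₁⁴−T_s⁴)/D₁ = σ(T_s⁴−T₂⁴)/D₂, with D₁ = 1/ε₁+1/ε_s−1 = 3.820, D₂ = 1/ε_s+1/ε₂−1 = 6.125.
Solve for T_s⁴: T_s⁴ = (D₂·T₁⁴ + D₁·T₂⁴)/(D₁+D₂) = 1.507×10¹² K⁴.

T_s ≈ 1110 K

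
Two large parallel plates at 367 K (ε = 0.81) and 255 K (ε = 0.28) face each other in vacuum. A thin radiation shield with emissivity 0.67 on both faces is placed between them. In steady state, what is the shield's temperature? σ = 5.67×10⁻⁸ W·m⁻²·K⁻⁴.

T_s ≈ 344 K

In steady state the net flux on the hot side equals that on the cold side.
σ(T₁⁴−T_s⁴)/D₁ = σ(T_s⁴−T₂⁴)/D₂, with D₁ = 1/ε₁+1/ε_s−1 = 1.727, D₂ = 1/ε_s+1/ε₂−1 = 4.064.
Solve for T_s⁴: T_s⁴ = (D₂·T₁⁴ + D₁·T₂⁴)/(D₁+D₂) = 1.399×10¹⁰ K⁴.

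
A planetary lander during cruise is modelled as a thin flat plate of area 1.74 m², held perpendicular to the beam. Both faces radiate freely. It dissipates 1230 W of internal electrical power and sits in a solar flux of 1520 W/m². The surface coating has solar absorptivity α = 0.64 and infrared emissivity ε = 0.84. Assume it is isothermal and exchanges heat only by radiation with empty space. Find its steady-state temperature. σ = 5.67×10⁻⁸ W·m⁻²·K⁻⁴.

T ≈ 364 K

At steady state, absorbed solar power + internal power = radiated power.
Absorbed: α·S·A_cross = 0.64·1520·1.740 = 1693 W (cross-section A).
Total input = 1693 + 1230 = 2923 W.
Radiated: εσ·A_surf·T⁴ with A_surf = 2A = 3.480 m².
T⁴ = 2923/(0.84·5.67×10⁻⁸·3.480) = 1.763×10¹⁰ K⁴.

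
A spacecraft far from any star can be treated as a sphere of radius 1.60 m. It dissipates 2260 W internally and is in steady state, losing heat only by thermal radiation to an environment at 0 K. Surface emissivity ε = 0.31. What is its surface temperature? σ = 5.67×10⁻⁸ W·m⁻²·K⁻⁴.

Steady state: internal power = radiated power, P = εσA T⁴.
Radiating area A = 4πr² = 32.17 m².
T⁴ = P/(εσA) = 2260/(0.31·5.67×10⁻⁸·32.17) = 3.997×10⁹ K⁴.
T = (3.997×10⁹)^(1/4).

T ≈ 251 K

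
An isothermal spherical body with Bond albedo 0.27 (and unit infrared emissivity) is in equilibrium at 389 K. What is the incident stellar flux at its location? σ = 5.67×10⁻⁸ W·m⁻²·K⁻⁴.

(1−a)S·πr² = σ·4πr²·T⁴ ⇒ S = 4σT⁴/(1−a).
S = 4·5.67×10⁻⁸·2.290×10¹⁰/0.730.

S ≈ 7110 W/m²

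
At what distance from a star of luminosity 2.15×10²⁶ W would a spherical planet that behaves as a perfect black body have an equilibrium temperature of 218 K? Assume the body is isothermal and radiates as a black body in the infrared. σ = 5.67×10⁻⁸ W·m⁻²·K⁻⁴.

d ≈ 1.83×10¹¹ m

For an isothermal black-emitting sphere, (1−a)S·πr² = σ·4πr²·T⁴ ⇒ S = 4σT⁴/(1−a).
S = 4·5.67×10⁻⁸·(218)⁴/1.00 = 512.2 W/m².
Flux falls as S = L/(4πd²), so d = √(L/(4πS)) = √(2.15×10²⁶/(4π·512.2)).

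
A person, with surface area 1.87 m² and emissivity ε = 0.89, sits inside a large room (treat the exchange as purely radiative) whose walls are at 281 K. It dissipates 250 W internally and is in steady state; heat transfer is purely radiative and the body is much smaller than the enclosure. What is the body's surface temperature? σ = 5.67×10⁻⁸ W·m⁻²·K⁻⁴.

For a small grey body in a large enclosure, net radiated power = εσA(T⁴ − T_w⁴).
Steady state: P = εσA(T⁴ − T_w⁴) with A = 1.87 m².
T⁴ = P/(εσA) + T_w⁴ = 250/(0.89·5.67×10⁻⁸·1.870) + (281)⁴
    = 2.649×10⁹ + 6.235×10⁹ = 8.884×10⁹ K⁴.

T ≈ 307 K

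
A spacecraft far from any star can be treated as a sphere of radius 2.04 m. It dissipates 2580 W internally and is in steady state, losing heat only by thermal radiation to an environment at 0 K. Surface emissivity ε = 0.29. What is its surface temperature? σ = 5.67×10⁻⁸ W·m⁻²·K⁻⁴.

Steady state: internal power = radiated power, P = εσA T⁴.
Radiating area A = 4πr² = 52.30 m².
T⁴ = P/(εσA) = 2580/(0.29·5.67×10⁻⁸·52.30) = 3.000×10⁹ K⁴.
T = (3.000×10⁹)^(1/4).

T ≈ 234 K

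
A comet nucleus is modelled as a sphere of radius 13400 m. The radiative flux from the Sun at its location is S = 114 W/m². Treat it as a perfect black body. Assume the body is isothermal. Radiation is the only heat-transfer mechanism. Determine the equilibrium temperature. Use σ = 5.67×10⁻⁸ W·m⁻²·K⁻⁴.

T ≈ 150 K

At equilibrium, absorbed power = emitted power.
Absorbing cross-section = πr² = 5.641×10⁸ m²; emitting surface = 4πr² = 2.256×10⁹ m² (ratio 4).
S·A_cross = εσ·A_surf·T⁴  ⇒  T⁴ = S/(4σ).
T⁴ = 1.00·114/(4·5.67×10⁻⁸) = 5.026×10⁸ K⁴.
T = (5.026×10⁸)^(1/4).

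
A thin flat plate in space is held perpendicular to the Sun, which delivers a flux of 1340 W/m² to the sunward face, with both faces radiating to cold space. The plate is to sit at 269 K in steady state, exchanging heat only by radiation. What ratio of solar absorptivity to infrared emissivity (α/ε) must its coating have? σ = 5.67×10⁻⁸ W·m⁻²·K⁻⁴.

α/ε ≈ 0.443

Balance: αS·A = εσ·2A·T⁴ ⇒ α/ε = 2σT⁴/S.
α/ε = 2·5.67×10⁻⁸·(269)⁴/1340 = 2·5.67×10⁻⁸·5.236×10⁹/1340.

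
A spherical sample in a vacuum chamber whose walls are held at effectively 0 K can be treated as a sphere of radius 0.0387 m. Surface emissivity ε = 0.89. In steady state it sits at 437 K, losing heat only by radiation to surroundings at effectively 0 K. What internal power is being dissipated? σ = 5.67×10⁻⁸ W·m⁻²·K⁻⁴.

P ≈ 34.6 W

Steady state: P = εσA T⁴.
A = 4πr² = 0.01882 m²; T⁴ = (437)⁴ = 3.647×10¹⁰ K⁴.
P = 0.89 × 5.67×10⁻⁸ × 0.01882 × 3.647×10¹⁰.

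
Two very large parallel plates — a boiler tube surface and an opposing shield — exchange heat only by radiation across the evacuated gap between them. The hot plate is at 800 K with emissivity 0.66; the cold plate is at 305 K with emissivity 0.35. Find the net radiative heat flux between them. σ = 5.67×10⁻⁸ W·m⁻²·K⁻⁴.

For two infinite grey parallel plates, q = σ(T₁⁴ − T₂⁴)/(1/ε₁ + 1/ε₂ − 1).
T₁⁴ − T₂⁴ = 4.096×10¹¹ − 8.654×10⁹ = 4.009×10¹¹ K⁴.
1/ε₁ + 1/ε₂ − 1 = 1.515 + 2.857 − 1 = 3.372.
q = 5.67×10⁻⁸ × 4.009×10¹¹ / 3.372.

q ≈ 6740 W/m²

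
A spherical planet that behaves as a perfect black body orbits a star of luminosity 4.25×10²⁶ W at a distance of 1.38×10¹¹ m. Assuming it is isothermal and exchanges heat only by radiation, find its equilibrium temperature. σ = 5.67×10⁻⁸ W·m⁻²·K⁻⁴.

T ≈ 297 K

First find the stellar flux at distance d: S = L/(4πd²) = 4.25×10²⁶/(4π·(1.38×10¹¹)²) = 1776 W/m².
For an isothermal sphere, absorbed (1−a)S·πr² = emitted σ·4πr²·T⁴, so T⁴ = (1−a)S/(4σ).
T⁴ = 1.00·1776/(4·5.67×10⁻⁸) = 7.830×10⁹ K⁴.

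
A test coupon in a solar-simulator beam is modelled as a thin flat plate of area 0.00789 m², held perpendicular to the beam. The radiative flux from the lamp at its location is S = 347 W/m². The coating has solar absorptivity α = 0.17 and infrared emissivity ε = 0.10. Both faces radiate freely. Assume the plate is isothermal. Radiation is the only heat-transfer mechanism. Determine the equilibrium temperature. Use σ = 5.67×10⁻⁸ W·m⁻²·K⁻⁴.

At equilibrium, absorbed power = emitted power.
Absorbing cross-section = A = 0.007890 m²; emitting surface = 2A = 0.01578 m² (ratio 2).
αS·A_cross = εσ·A_surf·T⁴  ⇒  T⁴ = αS/(ε·2σ).
T⁴ = 0.170·347/(0.10·2·5.67×10⁻⁸) = 5.202×10⁹ K⁴.
T = (5.202×10⁹)^(1/4).

T ≈ 269 K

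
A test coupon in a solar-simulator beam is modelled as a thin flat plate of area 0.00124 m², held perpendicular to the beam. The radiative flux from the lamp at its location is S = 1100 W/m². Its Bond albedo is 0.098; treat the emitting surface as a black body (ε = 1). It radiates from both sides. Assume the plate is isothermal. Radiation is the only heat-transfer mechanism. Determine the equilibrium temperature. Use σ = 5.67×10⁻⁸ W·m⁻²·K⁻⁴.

T ≈ 306 K

At equilibrium, absorbed power = emitted power.
Absorbing cross-section = A = 0.001240 m²; emitting surface = 2A = 0.002480 m² (ratio 2).
(1−a)S·A_cross = εσ·A_surf·T⁴  ⇒  T⁴ = (1−a)S/(2σ).
T⁴ = 0.902·1100/(2·5.67×10⁻⁸) = 8.750×10⁹ K⁴.
T = (8.750×10⁹)^(1/4).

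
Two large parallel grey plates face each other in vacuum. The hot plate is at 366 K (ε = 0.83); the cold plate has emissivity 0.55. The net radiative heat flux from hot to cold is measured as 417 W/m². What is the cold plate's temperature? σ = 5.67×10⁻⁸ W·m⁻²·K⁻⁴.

q = σ(T₁⁴ − T₂⁴)/(1/ε₁ + 1/ε₂ − 1); denominator = 2.023.
T₂⁴ = T₁⁴ − q·(1/ε₁+1/ε₂−1)/σ = 1.794×10¹⁰ − 417·2.023/5.67×10⁻⁸
    = 3.066×10⁹ K⁴.

T₂ ≈ 235 K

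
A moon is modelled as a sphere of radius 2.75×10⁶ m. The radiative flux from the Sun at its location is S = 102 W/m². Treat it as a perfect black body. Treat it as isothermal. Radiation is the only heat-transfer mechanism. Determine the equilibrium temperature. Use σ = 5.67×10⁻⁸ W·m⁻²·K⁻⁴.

T ≈ 146 K

At equilibrium, absorbed power = emitted power.
Absorbing cross-section = πr² = 2.376×10¹³ m²; emitting surface = 4πr² = 9.503×10¹³ m² (ratio 4).
S·A_cross = εσ·A_surf·T⁴  ⇒  T⁴ = S/(4σ).
T⁴ = 1.00·102/(4·5.67×10⁻⁸) = 4.497×10⁸ K⁴.
T = (4.497×10⁸)^(1/4).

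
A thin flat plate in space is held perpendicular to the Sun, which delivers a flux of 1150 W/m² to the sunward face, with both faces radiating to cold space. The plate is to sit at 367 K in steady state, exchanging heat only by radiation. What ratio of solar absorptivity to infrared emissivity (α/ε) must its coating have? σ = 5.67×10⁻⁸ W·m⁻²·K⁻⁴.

α/ε ≈ 1.79

Balance: αS·A = εσ·2A·T⁴ ⇒ α/ε = 2σT⁴/S.
α/ε = 2·5.67×10⁻⁸·(367)⁴/1150 = 2·5.67×10⁻⁸·1.814×10¹⁰/1150.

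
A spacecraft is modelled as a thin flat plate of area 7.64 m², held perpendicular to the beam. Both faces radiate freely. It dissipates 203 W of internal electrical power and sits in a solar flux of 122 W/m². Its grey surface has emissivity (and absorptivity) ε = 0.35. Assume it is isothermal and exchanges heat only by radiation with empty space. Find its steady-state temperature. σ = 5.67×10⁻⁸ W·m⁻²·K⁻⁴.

At steady state, absorbed solar power + internal power = radiated power.
Absorbed: α·S·A_cross = 0.35·122·7.640 = 326.2 W (cross-section A).
Total input = 326.2 + 203 = 529.2 W.
Radiated: εσ·A_surf·T⁴ with A_surf = 2A = 15.28 m².
T⁴ = 529.2/(0.35·5.67×10⁻⁸·15.28) = 1.745×10⁹ K⁴.

T ≈ 204 K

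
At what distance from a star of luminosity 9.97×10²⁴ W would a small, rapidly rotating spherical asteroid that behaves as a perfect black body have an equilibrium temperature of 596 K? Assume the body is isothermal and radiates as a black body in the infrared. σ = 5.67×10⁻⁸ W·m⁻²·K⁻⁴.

d ≈ 5.27×10⁹ m

For an isothermal black-emitting sphere, (1−a)S·πr² = σ·4πr²·T⁴ ⇒ S = 4σT⁴/(1−a).
S = 4·5.67×10⁻⁸·(596)⁴/1.00 = 28620 W/m².
Flux falls as S = L/(4πd²), so d = √(L/(4πS)) = √(9.97×10²⁴/(4π·28620)).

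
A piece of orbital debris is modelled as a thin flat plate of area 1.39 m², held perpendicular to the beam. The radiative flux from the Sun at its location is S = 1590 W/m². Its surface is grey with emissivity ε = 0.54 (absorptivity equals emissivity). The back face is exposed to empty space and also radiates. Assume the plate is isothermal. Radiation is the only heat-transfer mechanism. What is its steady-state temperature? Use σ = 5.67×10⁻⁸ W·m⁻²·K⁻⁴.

T ≈ 344 K

At equilibrium, absorbed power = emitted power.
Absorbing cross-section = A = 1.390 m²; emitting surface = 2A = 2.780 m² (ratio 2).
εS·A_cross = εσ·A_surf·T⁴  ⇒  T⁴ = S/(2σ)   (ε cancels).
T⁴ = 1590/(2·5.67×10⁻⁸) = 1.402×10¹⁰ K⁴.
T = (1.402×10¹⁰)^(1/4).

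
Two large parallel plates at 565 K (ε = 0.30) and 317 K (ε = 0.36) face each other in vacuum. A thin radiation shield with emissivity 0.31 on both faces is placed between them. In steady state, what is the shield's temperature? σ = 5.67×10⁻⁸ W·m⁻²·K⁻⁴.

In steady state the net flux on the hot side equals that on the cold side.
σ(T₁⁴−T_s⁴)/D₁ = σ(T_s⁴−T₂⁴)/D₂, with D₁ = 1/ε₁+1/ε_s−1 = 5.559, D₂ = 1/ε_s+1/ε₂−1 = 5.004.
Solve for T_s⁴: T_s⁴ = (D₂·T₁⁴ + D₁·T₂⁴)/(D₁+D₂) = 5.359×10¹⁰ K⁴.

T_s ≈ 481 K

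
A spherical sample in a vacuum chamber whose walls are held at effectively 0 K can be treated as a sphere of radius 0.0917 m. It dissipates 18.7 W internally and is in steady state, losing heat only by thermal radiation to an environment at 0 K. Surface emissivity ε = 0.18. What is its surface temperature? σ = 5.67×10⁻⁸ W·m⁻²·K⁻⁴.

T ≈ 363 K

Steady state: internal power = radiated power, P = εσA T⁴.
Radiating area A = 4πr² = 0.1057 m².
T⁴ = P/(εσA) = 18.7/(0.18·5.67×10⁻⁸·0.1057) = 1.734×10¹⁰ K⁴.
T = (1.734×10¹⁰)^(1/4).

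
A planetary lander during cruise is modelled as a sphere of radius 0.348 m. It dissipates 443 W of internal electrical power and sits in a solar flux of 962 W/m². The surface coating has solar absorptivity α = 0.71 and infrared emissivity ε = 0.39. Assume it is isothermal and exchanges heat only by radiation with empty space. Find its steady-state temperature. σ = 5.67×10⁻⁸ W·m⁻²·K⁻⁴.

At steady state, absorbed solar power + internal power = radiated power.
Absorbed: α·S·A_cross = 0.71·962·0.3805 = 259.9 W (cross-section πr²).
Total input = 259.9 + 443 = 702.9 W.
Radiated: εσ·A_surf·T⁴ with A_surf = 4πr² = 1.522 m².
T⁴ = 702.9/(0.39·5.67×10⁻⁸·1.522) = 2.089×10¹⁰ K⁴.

T ≈ 380 K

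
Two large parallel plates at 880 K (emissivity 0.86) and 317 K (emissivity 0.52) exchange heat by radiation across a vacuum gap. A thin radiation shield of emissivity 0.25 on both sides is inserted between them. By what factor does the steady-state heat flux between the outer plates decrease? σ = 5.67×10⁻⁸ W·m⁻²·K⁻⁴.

factor ≈ 4.36

Without shield: q₀ = σΔ(T⁴)/(1/ε₁+1/ε₂−1) with denominator 2.086.
With shield the two gaps are in series; the resistances add: (1/ε₁+1/ε_s−1)+(1/ε_s+1/ε₂−1) = 4.163+4.923 = 9.086.
Heat-flux ratio q₀/q = 9.086/2.086.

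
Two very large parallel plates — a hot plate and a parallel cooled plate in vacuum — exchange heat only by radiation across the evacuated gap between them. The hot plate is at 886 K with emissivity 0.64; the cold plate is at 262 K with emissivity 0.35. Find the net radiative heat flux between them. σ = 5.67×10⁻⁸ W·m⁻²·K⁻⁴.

q ≈ 10100 W/m²

For two infinite grey parallel plates, q = σ(T₁⁴ − T₂⁴)/(1/ε₁ + 1/ε₂ − 1).
T₁⁴ − T₂⁴ = 6.162×10¹¹ − 4.712×10⁹ = 6.115×10¹¹ K⁴.
1/ε₁ + 1/ε₂ − 1 = 1.562 + 2.857 − 1 = 3.420.
q = 5.67×10⁻⁸ × 6.115×10¹¹ / 3.420.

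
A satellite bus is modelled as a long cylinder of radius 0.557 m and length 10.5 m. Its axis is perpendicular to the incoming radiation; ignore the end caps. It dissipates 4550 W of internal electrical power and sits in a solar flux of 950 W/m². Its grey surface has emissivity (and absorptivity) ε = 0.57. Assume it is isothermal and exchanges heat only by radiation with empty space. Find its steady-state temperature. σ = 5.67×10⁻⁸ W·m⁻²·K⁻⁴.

At steady state, absorbed solar power + internal power = radiated power.
Absorbed: α·S·A_cross = 0.57·950·11.70 = 6334 W (cross-section 2rL).
Total input = 6334 + 4550 = 10880 W.
Radiated: εσ·A_surf·T⁴ with A_surf = 2πrL = 36.75 m².
T⁴ = 10880/(0.57·5.67×10⁻⁸·36.75) = 9.164×10⁹ K⁴.

T ≈ 309 K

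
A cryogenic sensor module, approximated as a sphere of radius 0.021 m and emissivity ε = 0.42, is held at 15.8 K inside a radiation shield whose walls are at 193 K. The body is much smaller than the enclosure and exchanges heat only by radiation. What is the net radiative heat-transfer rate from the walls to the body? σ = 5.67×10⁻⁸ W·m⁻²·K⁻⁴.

For a small grey body in a large enclosure: P_net = εσA(T_body⁴ − T_wall⁴).
A = 4πr² = 0.005542 m²; T_body⁴ − T_wall⁴ = 62320 − 1.387×10⁹ = -1.387×10⁹ K⁴.
|P_net| = 0.42·5.67×10⁻⁸·0.005542·1.387×10⁹.

P_net ≈ 0.183 W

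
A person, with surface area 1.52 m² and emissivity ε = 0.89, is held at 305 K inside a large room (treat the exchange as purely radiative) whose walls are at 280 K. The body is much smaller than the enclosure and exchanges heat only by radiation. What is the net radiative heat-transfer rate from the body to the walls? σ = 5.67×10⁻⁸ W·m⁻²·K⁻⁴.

For a small grey body in a large enclosure: P_net = εσA(T_body⁴ − T_wall⁴).
A = 1.52 m²; T_body⁴ − T_wall⁴ = 8.654×10⁹ − 6.147×10⁹ = 2.507×10⁹ K⁴.
|P_net| = 0.89·5.67×10⁻⁸·1.520·2.507×10⁹.

P_net ≈ 192 W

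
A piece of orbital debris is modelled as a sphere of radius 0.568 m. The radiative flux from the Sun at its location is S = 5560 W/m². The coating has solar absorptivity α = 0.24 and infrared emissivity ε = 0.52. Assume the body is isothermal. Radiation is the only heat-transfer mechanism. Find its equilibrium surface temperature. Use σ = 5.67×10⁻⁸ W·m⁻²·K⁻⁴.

T ≈ 326 K

At equilibrium, absorbed power = emitted power.
Absorbing cross-section = πr² = 1.014 m²; emitting surface = 4πr² = 4.054 m² (ratio 4).
αS·A_cross = εσ·A_surf·T⁴  ⇒  T⁴ = αS/(ε·4σ).
T⁴ = 0.240·5560/(0.52·4·5.67×10⁻⁸) = 1.131×10¹⁰ K⁴.
T = (1.131×10¹⁰)^(1/4).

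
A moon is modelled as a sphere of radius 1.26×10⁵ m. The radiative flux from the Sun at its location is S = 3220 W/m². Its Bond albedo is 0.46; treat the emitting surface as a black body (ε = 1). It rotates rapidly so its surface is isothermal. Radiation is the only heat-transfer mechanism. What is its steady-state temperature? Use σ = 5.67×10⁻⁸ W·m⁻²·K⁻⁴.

T ≈ 296 K

At equilibrium, absorbed power = emitted power.
Absorbing cross-section = πr² = 4.988×10¹⁰ m²; emitting surface = 4πr² = 1.995×10¹¹ m² (ratio 4).
(1−a)S·A_cross = εσ·A_surf·T⁴  ⇒  T⁴ = (1−a)S/(4σ).
T⁴ = 0.540·3220/(4·5.67×10⁻⁸) = 7.667×10⁹ K⁴.
T = (7.667×10⁹)^(1/4).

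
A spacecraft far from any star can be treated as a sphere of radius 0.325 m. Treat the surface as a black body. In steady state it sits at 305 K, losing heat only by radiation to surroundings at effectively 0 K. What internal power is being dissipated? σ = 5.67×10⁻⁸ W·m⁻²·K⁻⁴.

Steady state: P = εσA T⁴.
A = 4πr² = 1.327 m²; T⁴ = (305)⁴ = 8.654×10⁹ K⁴.
P = 1.0 × 5.67×10⁻⁸ × 1.327 × 8.654×10⁹.

P ≈ 651 W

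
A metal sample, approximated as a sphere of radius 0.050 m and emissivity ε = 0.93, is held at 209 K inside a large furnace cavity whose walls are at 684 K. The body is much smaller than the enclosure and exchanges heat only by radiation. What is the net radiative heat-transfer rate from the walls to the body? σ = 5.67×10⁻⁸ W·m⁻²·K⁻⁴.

P_net ≈ 359 W

For a small grey body in a large enclosure: P_net = εσA(T_body⁴ − T_wall⁴).
A = 4πr² = 0.03142 m²; T_body⁴ − T_wall⁴ = 1.908×10⁹ − 2.189×10¹¹ = -2.170×10¹¹ K⁴.
|P_net| = 0.93·5.67×10⁻⁸·0.03142·2.170×10¹¹.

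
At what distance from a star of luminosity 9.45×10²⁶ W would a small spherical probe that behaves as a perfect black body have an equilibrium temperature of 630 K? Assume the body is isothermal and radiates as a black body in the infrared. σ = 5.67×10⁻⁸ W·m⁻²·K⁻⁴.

For an isothermal black-emitting sphere, (1−a)S·πr² = σ·4πr²·T⁴ ⇒ S = 4σT⁴/(1−a).
S = 4·5.67×10⁻⁸·(630)⁴/1.00 = 35730 W/m².
Flux falls as S = L/(4πd²), so d = √(L/(4πS)) = √(9.45×10²⁶/(4π·35730)).

d ≈ 4.59×10¹⁰ m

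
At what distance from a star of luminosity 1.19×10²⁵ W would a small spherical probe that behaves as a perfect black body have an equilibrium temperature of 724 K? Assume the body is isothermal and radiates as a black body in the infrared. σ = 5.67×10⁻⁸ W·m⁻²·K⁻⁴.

d ≈ 3.90×10⁹ m

For an isothermal black-emitting sphere, (1−a)S·πr² = σ·4πr²·T⁴ ⇒ S = 4σT⁴/(1−a).
S = 4·5.67×10⁻⁸·(724)⁴/1.00 = 62320 W/m².
Flux falls as S = L/(4πd²), so d = √(L/(4πS)) = √(1.19×10²⁵/(4π·62320)).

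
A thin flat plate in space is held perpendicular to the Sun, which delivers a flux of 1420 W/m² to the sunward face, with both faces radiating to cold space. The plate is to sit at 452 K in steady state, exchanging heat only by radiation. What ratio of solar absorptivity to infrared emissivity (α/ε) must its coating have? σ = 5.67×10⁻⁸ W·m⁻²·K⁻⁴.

Balance: αS·A = εσ·2A·T⁴ ⇒ α/ε = 2σT⁴/S.
α/ε = 2·5.67×10⁻⁸·(452)⁴/1420 = 2·5.67×10⁻⁸·4.174×10¹⁰/1420.

α/ε ≈ 3.33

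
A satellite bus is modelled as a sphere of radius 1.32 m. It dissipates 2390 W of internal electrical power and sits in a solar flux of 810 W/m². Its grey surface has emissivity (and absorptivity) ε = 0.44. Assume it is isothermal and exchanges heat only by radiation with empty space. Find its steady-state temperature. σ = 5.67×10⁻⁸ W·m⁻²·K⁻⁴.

T ≈ 299 K

At steady state, absorbed solar power + internal power = radiated power.
Absorbed: α·S·A_cross = 0.44·810·5.474 = 1951 W (cross-section πr²).
Total input = 1951 + 2390 = 4341 W.
Radiated: εσ·A_surf·T⁴ with A_surf = 4πr² = 21.90 m².
T⁴ = 4341/(0.44·5.67×10⁻⁸·21.90) = 7.947×10⁹ K⁴.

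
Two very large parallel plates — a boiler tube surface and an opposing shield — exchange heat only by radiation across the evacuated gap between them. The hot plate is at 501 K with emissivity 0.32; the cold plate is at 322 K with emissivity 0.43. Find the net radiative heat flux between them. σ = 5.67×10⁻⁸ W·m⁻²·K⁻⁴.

q ≈ 666 W/m²

For two infinite grey parallel plates, q = σ(T₁⁴ − T₂⁴)/(1/ε₁ + 1/ε₂ − 1).
T₁⁴ − T₂⁴ = 6.300×10¹⁰ − 1.075×10¹⁰ = 5.225×10¹⁰ K⁴.
1/ε₁ + 1/ε₂ − 1 = 3.125 + 2.326 − 1 = 4.451.
q = 5.67×10⁻⁸ × 5.225×10¹⁰ / 4.451.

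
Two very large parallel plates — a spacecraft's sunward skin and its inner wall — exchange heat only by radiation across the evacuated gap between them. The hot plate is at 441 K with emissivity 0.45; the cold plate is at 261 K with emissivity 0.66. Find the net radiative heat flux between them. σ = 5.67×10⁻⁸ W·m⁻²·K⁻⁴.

For two infinite grey parallel plates, q = σ(T₁⁴ − T₂⁴)/(1/ε₁ + 1/ε₂ − 1).
T₁⁴ − T₂⁴ = 3.782×10¹⁰ − 4.640×10⁹ = 3.318×10¹⁰ K⁴.
1/ε₁ + 1/ε₂ − 1 = 2.222 + 1.515 − 1 = 2.737.
q = 5.67×10⁻⁸ × 3.318×10¹⁰ / 2.737.

q ≈ 687 W/m²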